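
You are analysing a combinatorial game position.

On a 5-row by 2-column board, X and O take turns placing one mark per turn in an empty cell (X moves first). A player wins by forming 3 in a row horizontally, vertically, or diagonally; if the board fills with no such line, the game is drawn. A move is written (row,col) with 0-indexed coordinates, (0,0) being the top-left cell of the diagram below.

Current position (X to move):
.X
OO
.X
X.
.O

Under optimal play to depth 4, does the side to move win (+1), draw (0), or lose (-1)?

value(.X/OO/.X/X./.O, X) = 0

p1 X@[.X/OO/.X/X./.O]: (0,0)[XX/OO/.X/X./.O]+0* (2,0)[.X/OO/XX/X./.O]+0 (3,1)[.X/OO/.X/XX/.O]+0 (4,0)[.X/OO/.X/X./XO]+0
p2 O@[XX/OO/.X/X./.O]: (2,0)[XX/OO/OX/X./.O]+0* (3,1)[XX/OO/.X/XO/.O]+0 (4,0)[XX/OO/.X/X./OO]+0
p3 X@[XX/OO/OX/X./.O]: (3,1)[XX/OO/OX/XX/.O]+0* (4,0)[XX/OO/OX/X./XO]+0
p4 O@[XX/OO/OX/XX/.O]: (4,0)[XX/OO/OX/XX/OO]+0*
p5 X@[XX/OO/OX/XX/OO] terminal +0; root [.X/OO/.X/X./.O] d4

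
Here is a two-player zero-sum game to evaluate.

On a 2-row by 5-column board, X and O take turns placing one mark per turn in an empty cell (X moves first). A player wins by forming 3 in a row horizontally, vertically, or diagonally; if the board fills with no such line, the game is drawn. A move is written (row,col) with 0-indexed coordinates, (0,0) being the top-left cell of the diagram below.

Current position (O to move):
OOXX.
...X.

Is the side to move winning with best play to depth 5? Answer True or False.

ply 1, O at OOXX./...X. | (0,4)=-1→OOXXO/...X.*; (1,0)=-1→OOXX./O..X.; (1,1)=-1→OOXX./.O.X.; (1,2)=-1→OOXX./..OX.; (1,4)=-1→OOXX./...XO
ply 2, X at OOXXO/...X. | (1,0)=+0→OOXXO/X..X.; (1,1)=+0→OOXXO/.X.X.; (1,2)=+1→OOXXO/..XX.*; (1,4)=+0→OOXXO/...XX
ply 3, O at OOXXO/..XX. | (1,0)=-1→OOXXO/O.XX.*; (1,1)=-1→OOXXO/.OXX.; (1,4)=-1→OOXXO/..XXO
ply 4, X at OOXXO/O.XX. | (1,1)=+1→OOXXO/OXXX.*; (1,4)=+1→OOXXO/O.XXX
ply 5: OOXXO/OXXX. is terminal -1 (O); from OOXX./...X. depth 5

O winning at [OOXX./...X.]: False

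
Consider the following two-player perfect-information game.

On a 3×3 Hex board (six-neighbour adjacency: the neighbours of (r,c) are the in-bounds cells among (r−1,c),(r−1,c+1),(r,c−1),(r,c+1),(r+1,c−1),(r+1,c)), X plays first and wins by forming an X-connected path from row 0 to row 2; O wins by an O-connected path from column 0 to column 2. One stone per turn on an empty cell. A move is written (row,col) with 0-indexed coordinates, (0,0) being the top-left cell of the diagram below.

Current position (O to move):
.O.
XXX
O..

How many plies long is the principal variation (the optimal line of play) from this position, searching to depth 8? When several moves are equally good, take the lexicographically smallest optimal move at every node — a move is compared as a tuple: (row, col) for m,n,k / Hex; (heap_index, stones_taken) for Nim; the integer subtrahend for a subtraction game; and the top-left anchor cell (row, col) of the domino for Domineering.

ply 1, O at .O./XXX/O.. | (0,0)=-1→OO./XXX/O..*; (0,2)=-1→.OO/XXX/O..; (2,1)=-1→.O./XXX/OO.; (2,2)=-1→.O./XXX/O.O
ply 2, X at OO./XXX/O.. | (0,2)=+1→OOX/XXX/O..*; (2,1)=-1→OO./XXX/OX.; (2,2)=-1→OO./XXX/O.X
ply 3, O at OOX/XXX/O.. | (2,1)=-1→OOX/XXX/OO.*; (2,2)=-1→OOX/XXX/O.O
ply 4, X at OOX/XXX/OO. | (2,2)=+1→OOX/XXX/OOX*
ply 5: OOX/XXX/OOX is terminal -1 (O); from .O./XXX/O.. depth 8

PV length from [.O./XXX/O..]: 4 plies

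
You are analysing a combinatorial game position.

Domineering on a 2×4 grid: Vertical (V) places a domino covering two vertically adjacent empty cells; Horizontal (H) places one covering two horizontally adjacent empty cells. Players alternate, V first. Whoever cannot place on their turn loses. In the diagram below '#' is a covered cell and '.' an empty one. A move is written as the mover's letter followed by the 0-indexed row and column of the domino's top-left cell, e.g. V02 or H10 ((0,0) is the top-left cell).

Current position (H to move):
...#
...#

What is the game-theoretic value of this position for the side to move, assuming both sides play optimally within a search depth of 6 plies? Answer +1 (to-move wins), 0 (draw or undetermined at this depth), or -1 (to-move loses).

value(...#/...#, H) = +1

p1 H@[...#/...#]: H00[##.#/...#]+1* H01[.###/...#]+1 H10[...#/##.#]+1 H11[...#/.###]+1
p2 V@[##.#/...#]: V02[####/..##]-1*
p3 H@[####/..##]: H10[####/####]+1*
p4 V@[####/####] terminal -1; root [...#/...#] d6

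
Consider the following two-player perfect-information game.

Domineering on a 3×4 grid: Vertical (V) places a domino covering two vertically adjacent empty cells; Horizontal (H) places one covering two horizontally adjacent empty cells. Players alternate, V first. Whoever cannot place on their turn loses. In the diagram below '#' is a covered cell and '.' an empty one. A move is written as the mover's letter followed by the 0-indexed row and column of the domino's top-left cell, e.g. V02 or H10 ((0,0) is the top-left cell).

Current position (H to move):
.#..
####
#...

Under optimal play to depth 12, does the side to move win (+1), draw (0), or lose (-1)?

value(.#../####/#..., H) = +1

p1 H@[.#../####/#...]: H02[.###/####/#...]+1* H21[.#../####/###.]+1 H22[.#../####/#.##]+1
p2 V@[.###/####/#...] terminal -1; root [.#../####/#...] d12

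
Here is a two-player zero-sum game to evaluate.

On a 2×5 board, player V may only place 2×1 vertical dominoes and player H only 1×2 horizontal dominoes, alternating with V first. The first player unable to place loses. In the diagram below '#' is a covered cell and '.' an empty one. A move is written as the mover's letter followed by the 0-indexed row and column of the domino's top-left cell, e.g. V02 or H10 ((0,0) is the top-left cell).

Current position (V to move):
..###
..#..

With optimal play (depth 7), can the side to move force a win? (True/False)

p1 V@[..###/..#..]: V00[#.###/#.#..]+1* V01[.####/.##..]+1
p2 H@[#.###/#.#..]: H13[#.###/#.###]-1*
p3 V@[#.###/#.###]: V01[#####/#####]+1*
p4 H@[#####/#####] terminal -1; root [..###/..#..] d7

V winning at [..###/..#..]: True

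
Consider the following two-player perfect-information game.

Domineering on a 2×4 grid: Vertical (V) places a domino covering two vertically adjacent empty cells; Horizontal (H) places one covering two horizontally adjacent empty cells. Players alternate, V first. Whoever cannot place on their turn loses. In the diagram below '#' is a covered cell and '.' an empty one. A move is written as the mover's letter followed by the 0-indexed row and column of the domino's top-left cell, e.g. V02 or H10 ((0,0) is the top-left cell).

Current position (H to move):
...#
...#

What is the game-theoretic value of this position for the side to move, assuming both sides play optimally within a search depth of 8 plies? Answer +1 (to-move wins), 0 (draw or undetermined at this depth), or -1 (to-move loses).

value(...#/...#, H) = +1

ply 1, H at ...#/...# | H00=+1→##.#/...#*; H01=+1→.###/...#; H10=+1→...#/##.#; H11=+1→...#/.###
ply 2, V at ##.#/...# | V02=-1→####/..##*
ply 3, H at ####/..## | H10=+1→####/####*
ply 4: ####/#### is terminal -1 (V); from ...#/...# depth 8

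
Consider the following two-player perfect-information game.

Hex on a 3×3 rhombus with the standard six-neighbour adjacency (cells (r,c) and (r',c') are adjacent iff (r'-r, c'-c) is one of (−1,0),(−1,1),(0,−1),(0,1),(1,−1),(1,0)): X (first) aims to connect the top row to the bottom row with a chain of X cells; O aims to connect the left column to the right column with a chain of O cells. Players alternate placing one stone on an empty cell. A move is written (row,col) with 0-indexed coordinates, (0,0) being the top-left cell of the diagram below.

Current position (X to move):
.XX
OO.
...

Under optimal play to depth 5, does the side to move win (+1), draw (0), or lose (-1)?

ply 1, X at .XX/OO./... | (0,0)=-1→XXX/OO./...; (1,2)=+1→.XX/OOX/...*; (2,0)=-1→.XX/OO./X..; (2,1)=-1→.XX/OO./.X.; (2,2)=-1→.XX/OO./..X
ply 2, O at .XX/OOX/... | (0,0)=-1→OXX/OOX/...*; (2,0)=-1→.XX/OOX/O..; (2,1)=-1→.XX/OOX/.O.; (2,2)=-1→.XX/OOX/..O
ply 3, X at OXX/OOX/... | (2,0)=+1→OXX/OOX/X..*; (2,1)=+1→OXX/OOX/.X.; (2,2)=+1→OXX/OOX/..X
ply 4, O at OXX/OOX/X.. | (2,1)=-1→OXX/OOX/XO.*; (2,2)=-1→OXX/OOX/X.O
ply 5, X at OXX/OOX/XO. | (2,2)=+1→OXX/OOX/XOX*
ply 6: OXX/OOX/XOX is terminal -1 (O); from .XX/OO./... depth 5

value(.XX/OO./..., X) = +1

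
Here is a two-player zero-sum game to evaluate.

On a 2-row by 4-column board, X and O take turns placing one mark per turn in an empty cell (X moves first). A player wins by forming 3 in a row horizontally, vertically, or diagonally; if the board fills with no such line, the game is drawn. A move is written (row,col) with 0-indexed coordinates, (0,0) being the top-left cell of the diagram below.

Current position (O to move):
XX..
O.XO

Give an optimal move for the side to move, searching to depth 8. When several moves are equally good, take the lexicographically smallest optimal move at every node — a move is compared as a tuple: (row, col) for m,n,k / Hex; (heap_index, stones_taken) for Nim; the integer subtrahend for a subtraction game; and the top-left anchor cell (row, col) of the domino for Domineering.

O's best at [XX../O.XO]: (0,2)

[XX../O.XO] O move#1: (0,2):+0/XXO./O.XO*, (0,3):-1/XX.O/O.XO, (1,1):-1/XX../OOXO
[XXO./O.XO] X move#2: (0,3):+0/XXOX/O.XO*, (1,1):+0/XXO./OXXO
[XXOX/O.XO] O move#3: (1,1):+0/XXOX/OOXO*
[XXOX/OOXO] end (terminal +0, X#4); searched XX../O.XO to 8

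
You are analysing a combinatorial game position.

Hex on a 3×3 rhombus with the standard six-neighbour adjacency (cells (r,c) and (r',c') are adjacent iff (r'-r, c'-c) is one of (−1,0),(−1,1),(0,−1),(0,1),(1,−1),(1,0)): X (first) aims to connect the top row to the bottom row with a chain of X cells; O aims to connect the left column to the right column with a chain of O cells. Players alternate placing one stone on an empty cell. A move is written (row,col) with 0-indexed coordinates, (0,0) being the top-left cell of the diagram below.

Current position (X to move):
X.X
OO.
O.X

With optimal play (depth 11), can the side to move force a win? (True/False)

X winning at [X.X/OO./O.X]: True

[X.X/OO./O.X] X move#1: (0,1):-1/XXX/OO./O.X, (1,2):+1/X.X/OOX/O.X*, (2,1):-1/X.X/OO./OXX
[X.X/OOX/O.X] end (terminal -1, O#2); searched X.X/OO./O.X to 11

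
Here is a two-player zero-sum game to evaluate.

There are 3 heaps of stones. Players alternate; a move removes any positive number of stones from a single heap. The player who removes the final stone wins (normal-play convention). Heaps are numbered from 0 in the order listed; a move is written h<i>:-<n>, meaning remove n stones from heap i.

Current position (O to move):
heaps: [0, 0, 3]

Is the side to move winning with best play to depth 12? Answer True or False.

ply 1, O at (0,0,3) | h2:-1=-1→(0,0,2); h2:-2=-1→(0,0,1); h2:-3=+1→(0,0,0)*
ply 2: (0,0,0) is terminal -1 (X); from (0,0,3) depth 12

O winning at [(0,0,3)]: True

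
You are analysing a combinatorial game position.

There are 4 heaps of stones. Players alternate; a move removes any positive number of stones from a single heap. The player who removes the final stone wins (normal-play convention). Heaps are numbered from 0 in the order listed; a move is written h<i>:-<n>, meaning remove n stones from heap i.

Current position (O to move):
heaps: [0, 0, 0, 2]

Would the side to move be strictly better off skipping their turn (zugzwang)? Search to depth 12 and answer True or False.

zugzwang((0,0,0,2), O) = False

p1 O@[(0,0,0,2)]: h3:-1[(0,0,0,1)]-1 h3:-2[(0,0,0,0)]+1*
p2 X@[(0,0,0,0)] terminal -1; root [(0,0,0,2)] d12
suppose O passes — search the same position with X to move:
pass> p1 X@[(0,0,0,2)]: h3:-1[(0,0,0,1)]-1 h3:-2[(0,0,0,0)]+1*
pass> p2 O@[(0,0,0,0)] terminal -1; root [(0,0,0,2)] d12
for O: play +1, pass -1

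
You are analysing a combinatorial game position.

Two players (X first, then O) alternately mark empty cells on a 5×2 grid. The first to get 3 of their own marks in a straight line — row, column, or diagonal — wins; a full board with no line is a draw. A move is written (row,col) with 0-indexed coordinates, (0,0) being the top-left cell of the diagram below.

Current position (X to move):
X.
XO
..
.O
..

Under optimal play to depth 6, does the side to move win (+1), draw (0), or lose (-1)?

ply 1, X at X./XO/../.O/.. | (0,1)=-1→XX/XO/../.O/..; (2,0)=+1→X./XO/X./.O/..*; (2,1)=+0→X./XO/.X/.O/..; (3,0)=-1→X./XO/../XO/..; (4,0)=-1→X./XO/../.O/X.; (4,1)=-1→X./XO/../.O/.X
ply 2: X./XO/X./.O/.. is terminal -1 (O); from X./XO/../.O/.. depth 6

value(X./XO/../.O/.., X) = +1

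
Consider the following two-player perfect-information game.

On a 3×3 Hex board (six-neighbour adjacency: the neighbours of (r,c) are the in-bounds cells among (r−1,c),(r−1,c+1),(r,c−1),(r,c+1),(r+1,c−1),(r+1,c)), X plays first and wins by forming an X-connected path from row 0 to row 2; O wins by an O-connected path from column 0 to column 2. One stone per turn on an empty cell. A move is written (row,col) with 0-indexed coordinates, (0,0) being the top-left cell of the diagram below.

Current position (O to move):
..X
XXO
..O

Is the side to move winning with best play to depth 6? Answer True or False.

O winning at [..X/XXO/..O]: False

ply 1, O at ..X/XXO/..O | (0,0)=-1→O.X/XXO/..O*; (0,1)=-1→.OX/XXO/..O; (2,0)=-1→..X/XXO/O.O; (2,1)=-1→..X/XXO/.OO
ply 2, X at O.X/XXO/..O | (0,1)=+1→OXX/XXO/..O*; (2,0)=+1→O.X/XXO/X.O; (2,1)=+1→O.X/XXO/.XO
ply 3, O at OXX/XXO/..O | (2,0)=-1→OXX/XXO/O.O*; (2,1)=-1→OXX/XXO/.OO
ply 4, X at OXX/XXO/O.O | (2,1)=+1→OXX/XXO/OXO*
ply 5: OXX/XXO/OXO is terminal -1 (O); from ..X/XXO/..O depth 6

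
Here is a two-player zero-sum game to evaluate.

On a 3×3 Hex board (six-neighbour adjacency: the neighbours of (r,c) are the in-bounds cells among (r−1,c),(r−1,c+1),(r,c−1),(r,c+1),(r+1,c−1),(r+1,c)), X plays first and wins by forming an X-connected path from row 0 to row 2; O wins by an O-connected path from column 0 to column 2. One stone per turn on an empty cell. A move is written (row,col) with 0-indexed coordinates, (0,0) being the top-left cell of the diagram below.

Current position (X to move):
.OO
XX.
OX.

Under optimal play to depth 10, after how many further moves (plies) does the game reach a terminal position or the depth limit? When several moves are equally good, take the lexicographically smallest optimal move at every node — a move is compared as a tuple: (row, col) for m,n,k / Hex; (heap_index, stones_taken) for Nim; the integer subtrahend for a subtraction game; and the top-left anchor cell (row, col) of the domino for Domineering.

ply 1, X at .OO/XX./OX. | (0,0)=+1→XOO/XX./OX.*; (1,2)=-1→.OO/XXX/OX.; (2,2)=-1→.OO/XX./OXX
ply 2: XOO/XX./OX. is terminal -1 (O); from .OO/XX./OX. depth 10

PV length from [.OO/XX./OX.]: 1 ply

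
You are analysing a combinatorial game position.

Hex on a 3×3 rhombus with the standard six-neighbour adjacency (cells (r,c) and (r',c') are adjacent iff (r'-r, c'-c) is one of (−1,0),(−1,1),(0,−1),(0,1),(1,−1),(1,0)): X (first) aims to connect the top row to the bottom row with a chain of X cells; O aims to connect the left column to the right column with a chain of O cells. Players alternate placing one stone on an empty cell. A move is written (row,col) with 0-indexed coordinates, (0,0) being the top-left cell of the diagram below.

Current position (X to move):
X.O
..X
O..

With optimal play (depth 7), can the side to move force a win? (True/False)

X winning at [X.O/..X/O..]: True

[X.O/..X/O..] X move#1: (0,1):-1/XXO/..X/O.., (1,0):-1/X.O/X.X/O.., (1,1):+1/X.O/.XX/O..*, (2,1):-1/X.O/..X/OX., (2,2):-1/X.O/..X/O.X
[X.O/.XX/O..] O move#2: (0,1):-1/XOO/.XX/O..*, (1,0):-1/X.O/OXX/O.., (2,1):-1/X.O/.XX/OO., (2,2):-1/X.O/.XX/O.O
[XOO/.XX/O..] X move#3: (1,0):+1/XOO/XXX/O..*, (2,1):-1/XOO/.XX/OX., (2,2):-1/XOO/.XX/O.X
[XOO/XXX/O..] O move#4: (2,1):-1/XOO/XXX/OO.*, (2,2):-1/XOO/XXX/O.O
[XOO/XXX/OO.] X move#5: (2,2):+1/XOO/XXX/OOX*
[XOO/XXX/OOX] end (terminal -1, O#6); searched X.O/..X/O.. to 7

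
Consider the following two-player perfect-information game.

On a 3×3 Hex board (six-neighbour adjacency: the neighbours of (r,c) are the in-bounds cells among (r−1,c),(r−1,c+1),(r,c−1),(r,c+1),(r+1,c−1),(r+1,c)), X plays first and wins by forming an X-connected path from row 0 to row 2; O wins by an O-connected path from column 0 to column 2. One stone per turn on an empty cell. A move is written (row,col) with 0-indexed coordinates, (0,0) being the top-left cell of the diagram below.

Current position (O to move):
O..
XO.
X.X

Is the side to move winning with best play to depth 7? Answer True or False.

O winning at [O../XO./X.X]: True

p1 O@[O../XO./X.X]: (0,1)[OO./XO./X.X]+1* (0,2)[O.O/XO./X.X]-1 (1,2)[O../XOO/X.X]-1 (2,1)[O../XO./XOX]-1
p2 X@[OO./XO./X.X]: (0,2)[OOX/XO./X.X]-1* (1,2)[OO./XOX/X.X]-1 (2,1)[OO./XO./XXX]-1
p3 O@[OOX/XO./X.X]: (1,2)[OOX/XOO/X.X]+1* (2,1)[OOX/XO./XOX]-1
p4 X@[OOX/XOO/X.X] terminal -1; root [O../XO./X.X] d7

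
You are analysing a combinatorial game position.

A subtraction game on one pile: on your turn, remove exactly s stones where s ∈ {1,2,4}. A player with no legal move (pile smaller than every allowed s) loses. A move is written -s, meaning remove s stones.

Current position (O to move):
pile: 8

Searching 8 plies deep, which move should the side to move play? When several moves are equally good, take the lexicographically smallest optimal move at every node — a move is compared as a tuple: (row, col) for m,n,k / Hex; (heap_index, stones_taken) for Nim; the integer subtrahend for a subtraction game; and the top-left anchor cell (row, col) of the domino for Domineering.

ply 1, O at 8 | -1=-1→7; -2=+1→6*; -4=-1→4
ply 2, X at 6 | -1=-1→5*; -2=-1→4; -4=-1→2
ply 3, O at 5 | -1=-1→4; -2=+1→3*; -4=-1→1
ply 4, X at 3 | -1=-1→2*; -2=-1→1
ply 5, O at 2 | -1=-1→1; -2=+1→0*
ply 6: 0 is terminal -1 (X); from 8 depth 8

O's best at [8]: -2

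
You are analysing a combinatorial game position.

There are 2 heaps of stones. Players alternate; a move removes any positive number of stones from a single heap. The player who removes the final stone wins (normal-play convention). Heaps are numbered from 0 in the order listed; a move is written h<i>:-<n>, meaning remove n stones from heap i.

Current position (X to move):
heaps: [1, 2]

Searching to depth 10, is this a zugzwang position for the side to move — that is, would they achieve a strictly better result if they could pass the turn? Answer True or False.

zugzwang((1,2), X) = False

[(1,2)] X move#1: h0:-1:-1/(0,2), h1:-1:+1/(1,1)*, h1:-2:-1/(1,0)
[(1,1)] O move#2: h0:-1:-1/(0,1)*, h1:-1:-1/(1,0)
[(0,1)] X move#3: h1:-1:+1/(0,0)*
[(0,0)] end (terminal -1, O#4); searched (1,2) to 10
suppose X passes — search the same position with O to move:
pass> [(1,2)] O move#1: h0:-1:-1/(0,2), h1:-1:+1/(1,1)*, h1:-2:-1/(1,0)
pass> [(1,1)] X move#2: h0:-1:-1/(0,1)*, h1:-1:-1/(1,0)
pass> [(0,1)] O move#3: h1:-1:+1/(0,0)*
pass> [(0,0)] end (terminal -1, X#4); searched (1,2) to 10
for X: play +1, pass -1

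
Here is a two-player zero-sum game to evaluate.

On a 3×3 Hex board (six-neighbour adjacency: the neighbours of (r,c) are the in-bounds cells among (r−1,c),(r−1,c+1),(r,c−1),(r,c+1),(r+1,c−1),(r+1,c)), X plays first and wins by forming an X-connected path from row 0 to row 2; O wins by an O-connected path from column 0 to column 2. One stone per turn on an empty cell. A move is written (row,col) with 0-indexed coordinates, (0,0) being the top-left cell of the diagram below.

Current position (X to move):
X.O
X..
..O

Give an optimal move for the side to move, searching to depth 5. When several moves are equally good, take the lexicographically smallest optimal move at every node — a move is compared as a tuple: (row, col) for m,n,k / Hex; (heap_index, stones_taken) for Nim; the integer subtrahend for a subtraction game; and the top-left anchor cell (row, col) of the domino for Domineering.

ply 1, X at X.O/X../..O | (0,1)=-1→XXO/X../..O; (1,1)=+1→X.O/XX./..O*; (1,2)=-1→X.O/X.X/..O; (2,0)=+1→X.O/X../X.O; (2,1)=+1→X.O/X../.XO
ply 2, O at X.O/XX./..O | (0,1)=-1→XOO/XX./..O*; (1,2)=-1→X.O/XXO/..O; (2,0)=-1→X.O/XX./O.O; (2,1)=-1→X.O/XX./.OO
ply 3, X at XOO/XX./..O | (1,2)=+1→XOO/XXX/..O*; (2,0)=+1→XOO/XX./X.O; (2,1)=+1→XOO/XX./.XO
ply 4, O at XOO/XXX/..O | (2,0)=-1→XOO/XXX/O.O*; (2,1)=-1→XOO/XXX/.OO
ply 5, X at XOO/XXX/O.O | (2,1)=+1→XOO/XXX/OXO*
ply 6: XOO/XXX/OXO is terminal -1 (O); from X.O/X../..O depth 5

X's best at [X.O/X../..O]: (1,1)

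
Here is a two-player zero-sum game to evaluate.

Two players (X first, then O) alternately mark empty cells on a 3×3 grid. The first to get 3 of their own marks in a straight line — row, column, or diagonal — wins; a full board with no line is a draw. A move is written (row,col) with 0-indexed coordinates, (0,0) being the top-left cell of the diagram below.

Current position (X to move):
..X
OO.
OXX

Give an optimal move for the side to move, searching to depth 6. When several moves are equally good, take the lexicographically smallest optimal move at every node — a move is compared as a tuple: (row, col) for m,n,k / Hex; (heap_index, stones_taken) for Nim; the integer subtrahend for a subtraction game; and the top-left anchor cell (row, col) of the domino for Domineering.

X's best at [..X/OO./OXX]: (1,2)

[..X/OO./OXX] X move#1: (0,0):-1/X.X/OO./OXX, (0,1):-1/.XX/OO./OXX, (1,2):+1/..X/OOX/OXX*
[..X/OOX/OXX] end (terminal -1, O#2); searched ..X/OO./OXX to 6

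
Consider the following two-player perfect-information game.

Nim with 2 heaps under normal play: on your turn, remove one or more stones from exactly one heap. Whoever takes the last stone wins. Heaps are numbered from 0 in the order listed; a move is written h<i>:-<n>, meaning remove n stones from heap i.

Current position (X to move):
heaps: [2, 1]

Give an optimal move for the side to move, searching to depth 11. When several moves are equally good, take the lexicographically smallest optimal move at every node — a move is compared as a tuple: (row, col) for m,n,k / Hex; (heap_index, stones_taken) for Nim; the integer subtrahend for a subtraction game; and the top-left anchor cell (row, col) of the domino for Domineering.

ply 1, X at (2,1) | h0:-1=+1→(1,1)*; h0:-2=-1→(0,1); h1:-1=-1→(2,0)
ply 2, O at (1,1) | h0:-1=-1→(0,1)*; h1:-1=-1→(1,0)
ply 3, X at (0,1) | h1:-1=+1→(0,0)*
ply 4: (0,0) is terminal -1 (O); from (2,1) depth 11

X's best at [(2,1)]: h0:-1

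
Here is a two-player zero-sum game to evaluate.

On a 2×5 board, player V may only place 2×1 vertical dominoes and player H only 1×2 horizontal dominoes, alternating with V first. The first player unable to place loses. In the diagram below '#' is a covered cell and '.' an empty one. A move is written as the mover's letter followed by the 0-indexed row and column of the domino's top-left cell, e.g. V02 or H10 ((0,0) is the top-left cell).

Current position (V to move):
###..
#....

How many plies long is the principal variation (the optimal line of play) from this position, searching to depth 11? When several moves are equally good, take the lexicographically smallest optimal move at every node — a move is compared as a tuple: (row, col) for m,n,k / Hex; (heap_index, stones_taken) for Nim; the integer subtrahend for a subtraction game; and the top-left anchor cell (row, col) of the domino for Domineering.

p1 V@[###../#....]: V03[####./#..#.]+1* V04[###.#/#...#]-1
p2 H@[####./#..#.]: H11[####./####.]-1*
p3 V@[####./####.]: V04[#####/#####]+1*
p4 H@[#####/#####] terminal -1; root [###../#....] d11

PV length from [###../#....]: 3 plies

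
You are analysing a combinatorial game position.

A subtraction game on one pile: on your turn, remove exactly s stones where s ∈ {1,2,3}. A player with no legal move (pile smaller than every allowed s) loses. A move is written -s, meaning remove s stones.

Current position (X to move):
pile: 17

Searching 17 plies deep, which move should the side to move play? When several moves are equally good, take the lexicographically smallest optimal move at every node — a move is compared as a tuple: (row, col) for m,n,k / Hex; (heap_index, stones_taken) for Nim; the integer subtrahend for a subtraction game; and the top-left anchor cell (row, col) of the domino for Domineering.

[17] X move#1: -1:+1/16*, -2:-1/15, -3:-1/14
[16] O move#2: -1:-1/15*, -2:-1/14, -3:-1/13
[15] X move#3: -1:-1/14, -2:-1/13, -3:+1/12*
[12] O move#4: -1:-1/11*, -2:-1/10, -3:-1/9
[11] X move#5: -1:-1/10, -2:-1/9, -3:+1/8*
[8] O move#6: -1:-1/7*, -2:-1/6, -3:-1/5
[7] X move#7: -1:-1/6, -2:-1/5, -3:+1/4*
[4] O move#8: -1:-1/3*, -2:-1/2, -3:-1/1
[3] X move#9: -1:-1/2, -2:-1/1, -3:+1/0*
[0] end (terminal -1, O#10); searched 17 to 17

X's best at [17]: -1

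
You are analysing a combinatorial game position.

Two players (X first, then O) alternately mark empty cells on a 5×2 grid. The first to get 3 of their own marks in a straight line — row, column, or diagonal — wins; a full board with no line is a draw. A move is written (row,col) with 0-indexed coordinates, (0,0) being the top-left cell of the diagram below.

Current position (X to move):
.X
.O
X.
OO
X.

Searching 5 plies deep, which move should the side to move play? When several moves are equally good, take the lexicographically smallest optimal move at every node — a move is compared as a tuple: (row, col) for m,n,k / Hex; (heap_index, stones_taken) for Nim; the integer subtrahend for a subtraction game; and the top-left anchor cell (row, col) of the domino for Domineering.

X's best at [.X/.O/X./OO/X.]: (2,1)

[.X/.O/X./OO/X.] X move#1: (0,0):-1/XX/.O/X./OO/X., (1,0):-1/.X/XO/X./OO/X., (2,1):+0/.X/.O/XX/OO/X.*, (4,1):-1/.X/.O/X./OO/XX
[.X/.O/XX/OO/X.] O move#2: (0,0):+0/OX/.O/XX/OO/X.*, (1,0):+0/.X/OO/XX/OO/X., (4,1):+0/.X/.O/XX/OO/XO
[OX/.O/XX/OO/X.] X move#3: (1,0):+0/OX/XO/XX/OO/X.*, (4,1):+0/OX/.O/XX/OO/XX
[OX/XO/XX/OO/X.] O move#4: (4,1):+0/OX/XO/XX/OO/XO*
[OX/XO/XX/OO/XO] end (terminal +0, X#5); searched .X/.O/X./OO/X. to 5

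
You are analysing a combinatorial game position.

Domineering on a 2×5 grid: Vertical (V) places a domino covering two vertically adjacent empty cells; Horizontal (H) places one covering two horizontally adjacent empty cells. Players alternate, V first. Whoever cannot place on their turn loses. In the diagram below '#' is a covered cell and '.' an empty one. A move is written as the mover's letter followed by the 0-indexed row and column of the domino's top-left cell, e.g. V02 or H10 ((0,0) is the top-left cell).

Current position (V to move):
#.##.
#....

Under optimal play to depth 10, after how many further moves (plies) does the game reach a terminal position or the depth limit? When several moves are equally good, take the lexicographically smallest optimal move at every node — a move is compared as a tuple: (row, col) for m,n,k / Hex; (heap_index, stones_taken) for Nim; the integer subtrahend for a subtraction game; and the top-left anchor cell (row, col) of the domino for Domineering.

PV length from [#.##./#....]: 2 plies

p1 V@[#.##./#....]: V01[####./##...]-1* V04[#.###/#...#]-1
p2 H@[####./##...]: H12[####./####.]-1 H13[####./##.##]+1*
p3 V@[####./##.##] terminal -1; root [#.##./#....] d10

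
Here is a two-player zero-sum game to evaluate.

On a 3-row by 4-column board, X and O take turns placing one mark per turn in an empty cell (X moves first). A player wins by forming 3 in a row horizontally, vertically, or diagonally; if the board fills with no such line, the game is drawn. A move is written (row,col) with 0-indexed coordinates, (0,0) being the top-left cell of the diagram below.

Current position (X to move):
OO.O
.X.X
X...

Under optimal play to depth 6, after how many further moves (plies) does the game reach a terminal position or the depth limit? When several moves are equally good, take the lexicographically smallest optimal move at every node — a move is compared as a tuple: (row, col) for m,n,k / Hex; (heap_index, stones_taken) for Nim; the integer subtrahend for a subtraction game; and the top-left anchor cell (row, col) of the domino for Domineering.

ply 1, X at OO.O/.X.X/X... | (0,2)=+1→OOXO/.X.X/X...*; (1,0)=-1→OO.O/XX.X/X...; (1,2)=+1→OO.O/.XXX/X...; (2,1)=-1→OO.O/.X.X/XX..; (2,2)=-1→OO.O/.X.X/X.X.; (2,3)=-1→OO.O/.X.X/X..X
ply 2: OOXO/.X.X/X... is terminal -1 (O); from OO.O/.X.X/X... depth 6

PV length from [OO.O/.X.X/X...]: 1 ply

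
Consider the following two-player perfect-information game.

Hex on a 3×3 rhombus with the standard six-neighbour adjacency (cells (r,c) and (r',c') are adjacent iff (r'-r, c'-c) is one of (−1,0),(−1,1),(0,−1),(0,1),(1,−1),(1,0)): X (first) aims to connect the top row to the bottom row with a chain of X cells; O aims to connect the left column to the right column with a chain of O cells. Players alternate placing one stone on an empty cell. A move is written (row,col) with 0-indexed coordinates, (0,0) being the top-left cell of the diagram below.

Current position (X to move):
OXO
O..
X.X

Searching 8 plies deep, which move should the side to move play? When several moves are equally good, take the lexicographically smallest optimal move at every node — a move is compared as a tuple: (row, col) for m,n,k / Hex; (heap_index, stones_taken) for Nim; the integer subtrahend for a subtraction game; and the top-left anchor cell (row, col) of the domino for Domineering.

p1 X@[OXO/O../X.X]: (1,1)[OXO/OX./X.X]+1* (1,2)[OXO/O.X/X.X]-1 (2,1)[OXO/O../XXX]-1
p2 O@[OXO/OX./X.X] terminal -1; root [OXO/O../X.X] d8

X's best at [OXO/O../X.X]: (1,1)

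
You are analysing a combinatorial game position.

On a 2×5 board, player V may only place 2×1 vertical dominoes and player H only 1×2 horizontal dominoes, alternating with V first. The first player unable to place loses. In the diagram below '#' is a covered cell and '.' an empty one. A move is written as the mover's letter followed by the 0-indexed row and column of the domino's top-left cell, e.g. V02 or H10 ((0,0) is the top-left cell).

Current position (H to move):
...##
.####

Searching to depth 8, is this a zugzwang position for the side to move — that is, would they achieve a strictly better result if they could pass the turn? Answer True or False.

p1 H@[...##/.####]: H00[##.##/.####]+1* H01[.####/.####]-1
p2 V@[##.##/.####] terminal -1; root [...##/.####] d8
pass branch (V moves first from the same position):
  | p1 V@[...##/.####]: V00[#..##/#####]-1*
  | p2 H@[#..##/#####]: H01[#####/#####]+1*
  | p3 V@[#####/#####] terminal -1; root [...##/.####] d8
H moving scores +1; H passing scores +1

zugzwang(...##/.####, H) = False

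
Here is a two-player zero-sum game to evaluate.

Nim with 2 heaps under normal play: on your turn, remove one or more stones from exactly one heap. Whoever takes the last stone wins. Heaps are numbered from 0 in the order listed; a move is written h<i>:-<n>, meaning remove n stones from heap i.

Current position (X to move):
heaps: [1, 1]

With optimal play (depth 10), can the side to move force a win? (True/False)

p1 X@[(1,1)]: h0:-1[(0,1)]-1* h1:-1[(1,0)]-1
p2 O@[(0,1)]: h1:-1[(0,0)]+1*
p3 X@[(0,0)] terminal -1; root [(1,1)] d10

X winning at [(1,1)]: False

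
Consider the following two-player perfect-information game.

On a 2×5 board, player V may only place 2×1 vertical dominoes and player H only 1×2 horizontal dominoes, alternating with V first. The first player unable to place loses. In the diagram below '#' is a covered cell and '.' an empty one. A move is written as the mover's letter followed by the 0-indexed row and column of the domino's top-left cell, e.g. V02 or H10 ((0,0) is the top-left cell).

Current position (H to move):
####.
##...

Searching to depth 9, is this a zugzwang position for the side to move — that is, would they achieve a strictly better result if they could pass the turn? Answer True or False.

zugzwang(####./##..., H) = False

p1 H@[####./##...]: H12[####./####.]-1 H13[####./##.##]+1*
p2 V@[####./##.##] terminal -1; root [####./##...] d9
if H skipped the turn, V would face:
~ p1 V@[####./##...]: V04[#####/##..#]-1*
~ p2 H@[#####/##..#]: H12[#####/#####]+1*
~ p3 V@[#####/#####] terminal -1; root [####./##...] d9
compare (H): move=+1 vs pass=+1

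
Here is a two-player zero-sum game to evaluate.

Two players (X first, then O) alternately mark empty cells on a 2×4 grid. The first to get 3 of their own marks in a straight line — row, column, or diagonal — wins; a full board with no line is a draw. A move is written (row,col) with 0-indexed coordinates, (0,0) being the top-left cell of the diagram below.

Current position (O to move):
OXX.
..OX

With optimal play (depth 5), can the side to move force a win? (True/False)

O winning at [OXX./..OX]: False

[OXX./..OX] O move#1: (0,3):+0/OXXO/..OX*, (1,0):-1/OXX./O.OX, (1,1):-1/OXX./.OOX
[OXXO/..OX] X move#2: (1,0):+0/OXXO/X.OX*, (1,1):+0/OXXO/.XOX
[OXXO/X.OX] O move#3: (1,1):+0/OXXO/XOOX*
[OXXO/XOOX] end (terminal +0, X#4); searched OXX./..OX to 5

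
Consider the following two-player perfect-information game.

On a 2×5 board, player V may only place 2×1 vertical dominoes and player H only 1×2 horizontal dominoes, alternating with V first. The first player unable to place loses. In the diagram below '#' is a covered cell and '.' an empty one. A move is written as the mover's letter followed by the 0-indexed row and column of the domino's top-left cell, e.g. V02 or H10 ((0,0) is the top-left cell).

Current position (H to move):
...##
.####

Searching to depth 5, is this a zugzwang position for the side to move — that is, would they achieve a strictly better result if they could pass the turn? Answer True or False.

[...##/.####] H move#1: H00:+1/##.##/.####*, H01:-1/.####/.####
[##.##/.####] end (terminal -1, V#2); searched ...##/.#### to 5
suppose H passes — search the same position with V to move:
pass> [...##/.####] V move#1: V00:-1/#..##/#####*
pass> [#..##/#####] H move#2: H01:+1/#####/#####*
pass> [#####/#####] end (terminal -1, V#3); searched ...##/.#### to 5
for H: play +1, pass +1

zugzwang(...##/.####, H) = False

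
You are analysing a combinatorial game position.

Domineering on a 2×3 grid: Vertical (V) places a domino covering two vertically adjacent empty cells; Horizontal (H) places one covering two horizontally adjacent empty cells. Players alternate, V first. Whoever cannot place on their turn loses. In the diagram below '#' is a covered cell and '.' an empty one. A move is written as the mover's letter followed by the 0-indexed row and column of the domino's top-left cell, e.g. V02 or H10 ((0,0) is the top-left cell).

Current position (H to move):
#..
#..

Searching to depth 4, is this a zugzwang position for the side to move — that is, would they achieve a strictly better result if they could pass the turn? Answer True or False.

ply 1, H at #../#.. | H01=+1→###/#..*; H11=+1→#../###
ply 2: ###/#.. is terminal -1 (V); from #../#.. depth 4
suppose H passes — search the same position with V to move:
pass> ply 1, V at #../#.. | V01=+1→##./##.*; V02=+1→#.#/#.#
pass> ply 2: ##./##. is terminal -1 (H); from #../#.. depth 4
for H: play +1, pass -1

zugzwang(#../#.., H) = False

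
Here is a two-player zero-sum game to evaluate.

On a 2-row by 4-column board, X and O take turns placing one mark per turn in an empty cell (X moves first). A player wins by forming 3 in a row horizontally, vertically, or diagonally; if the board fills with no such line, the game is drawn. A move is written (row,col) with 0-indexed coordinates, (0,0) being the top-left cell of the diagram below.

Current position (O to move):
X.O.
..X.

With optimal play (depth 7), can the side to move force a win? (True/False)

O winning at [X.O./..X.]: False

[X.O./..X.] O move#1: (0,1):+0/XOO./..X.*, (0,3):+0/X.OO/..X., (1,0):+0/X.O./O.X., (1,1):+0/X.O./.OX., (1,3):+0/X.O./..XO
[XOO./..X.] X move#2: (0,3):+0/XOOX/..X.*, (1,0):-1/XOO./X.X., (1,1):-1/XOO./.XX., (1,3):-1/XOO./..XX
[XOOX/..X.] O move#3: (1,0):+0/XOOX/O.X.*, (1,1):+0/XOOX/.OX., (1,3):+0/XOOX/..XO
[XOOX/O.X.] X move#4: (1,1):+0/XOOX/OXX.*, (1,3):+0/XOOX/O.XX
[XOOX/OXX.] O move#5: (1,3):+0/XOOX/OXXO*
[XOOX/OXXO] end (terminal +0, X#6); searched X.O./..X. to 7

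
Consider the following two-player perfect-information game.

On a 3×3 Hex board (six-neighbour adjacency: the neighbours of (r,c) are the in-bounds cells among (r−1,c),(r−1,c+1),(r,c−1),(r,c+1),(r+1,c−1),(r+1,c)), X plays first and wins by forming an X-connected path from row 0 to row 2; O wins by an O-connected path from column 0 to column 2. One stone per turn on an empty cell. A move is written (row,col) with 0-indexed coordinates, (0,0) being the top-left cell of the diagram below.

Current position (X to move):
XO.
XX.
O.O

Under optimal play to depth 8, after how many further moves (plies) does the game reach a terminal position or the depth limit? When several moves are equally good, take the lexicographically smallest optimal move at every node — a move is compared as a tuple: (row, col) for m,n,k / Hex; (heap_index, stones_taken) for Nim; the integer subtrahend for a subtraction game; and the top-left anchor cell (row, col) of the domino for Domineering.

ply 1, X at XO./XX./O.O | (0,2)=-1→XOX/XX./O.O; (1,2)=-1→XO./XXX/O.O; (2,1)=+1→XO./XX./OXO*
ply 2: XO./XX./OXO is terminal -1 (O); from XO./XX./O.O depth 8

PV length from [XO./XX./O.O]: 1 ply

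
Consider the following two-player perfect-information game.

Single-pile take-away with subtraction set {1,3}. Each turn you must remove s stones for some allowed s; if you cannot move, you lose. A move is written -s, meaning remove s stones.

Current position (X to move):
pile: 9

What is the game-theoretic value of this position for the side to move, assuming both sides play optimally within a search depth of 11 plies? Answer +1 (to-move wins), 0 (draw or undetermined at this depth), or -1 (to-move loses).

value(9, X) = +1

p1 X@[9]: -1[8]+1* -3[6]+1
p2 O@[8]: -1[7]-1* -3[5]-1
p3 X@[7]: -1[6]+1* -3[4]+1
p4 O@[6]: -1[5]-1* -3[3]-1
p5 X@[5]: -1[4]+1* -3[2]+1
p6 O@[4]: -1[3]-1* -3[1]-1
p7 X@[3]: -1[2]+1* -3[0]+1
p8 O@[2]: -1[1]-1*
p9 X@[1]: -1[0]+1*
p10 O@[0] terminal -1; root [9] d11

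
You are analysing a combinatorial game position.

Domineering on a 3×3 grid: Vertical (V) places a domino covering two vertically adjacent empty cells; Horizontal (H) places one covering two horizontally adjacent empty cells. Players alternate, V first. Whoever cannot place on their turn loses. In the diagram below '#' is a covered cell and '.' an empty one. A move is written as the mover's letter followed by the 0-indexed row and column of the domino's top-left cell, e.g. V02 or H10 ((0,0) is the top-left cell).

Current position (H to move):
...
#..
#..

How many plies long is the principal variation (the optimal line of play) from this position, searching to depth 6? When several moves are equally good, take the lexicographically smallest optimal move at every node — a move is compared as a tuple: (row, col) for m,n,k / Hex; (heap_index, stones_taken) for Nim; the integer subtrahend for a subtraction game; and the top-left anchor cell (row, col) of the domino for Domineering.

p1 H@[.../#../#..]: H00[##./#../#..]-1 H01[.##/#../#..]-1 H11[.../###/#..]+1* H21[.../#../###]-1
p2 V@[.../###/#..] terminal -1; root [.../#../#..] d6

PV length from [.../#../#..]: 1 ply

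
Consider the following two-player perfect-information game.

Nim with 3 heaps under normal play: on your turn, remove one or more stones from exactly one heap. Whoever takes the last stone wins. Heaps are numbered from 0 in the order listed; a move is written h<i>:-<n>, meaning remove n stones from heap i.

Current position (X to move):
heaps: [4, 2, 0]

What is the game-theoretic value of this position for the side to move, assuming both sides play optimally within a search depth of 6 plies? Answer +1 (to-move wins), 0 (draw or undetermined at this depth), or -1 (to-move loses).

value((4,2,0), X) = +1

p1 X@[(4,2,0)]: h0:-1[(3,2,0)]-1 h0:-2[(2,2,0)]+1* h0:-3[(1,2,0)]-1 h0:-4[(0,2,0)]-1 h1:-1[(4,1,0)]-1 h1:-2[(4,0,0)]-1
p2 O@[(2,2,0)]: h0:-1[(1,2,0)]-1* h0:-2[(0,2,0)]-1 h1:-1[(2,1,0)]-1 h1:-2[(2,0,0)]-1
p3 X@[(1,2,0)]: h0:-1[(0,2,0)]-1 h1:-1[(1,1,0)]+1* h1:-2[(1,0,0)]-1
p4 O@[(1,1,0)]: h0:-1[(0,1,0)]-1* h1:-1[(1,0,0)]-1
p5 X@[(0,1,0)]: h1:-1[(0,0,0)]+1*
p6 O@[(0,0,0)] terminal -1; root [(4,2,0)] d6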